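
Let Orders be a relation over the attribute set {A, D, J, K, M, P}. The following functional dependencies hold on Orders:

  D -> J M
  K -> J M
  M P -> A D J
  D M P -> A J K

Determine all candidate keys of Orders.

Attribute P never appears on the right-hand side of any dependency, so P must belong to every candidate key.
{P}⁺ = {P}, which is not all of the schema, so we must add further attributes.
{D, P}⁺: D→JM adds J, M; MP→ADJ adds A; DMP→AJK adds K → {A, D, J, K, M, P}. Minimal: {P}⁺ = {P}; {D}⁺ = {D, J, M} — none reach the full schema.
{K, P}⁺: K→JM adds J, M; MP→ADJ adds A, D → {A, D, J, K, M, P}. Minimal: {P}⁺ = {P}; {K}⁺ = {J, K, M} — none reach the full schema.
{M, P}⁺: MP→ADJ adds A, D, J; DMP→AJK adds K → {A, D, J, K, M, P}. Minimal: {P}⁺ = {P}; {M}⁺ = {M} — none reach the full schema.

{D, P}; {K, P}; {M, P}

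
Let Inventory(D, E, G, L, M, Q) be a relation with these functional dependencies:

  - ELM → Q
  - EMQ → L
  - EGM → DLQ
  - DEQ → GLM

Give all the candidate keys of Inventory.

DEQ, EGM, DELM

Attribute E never appears on the right-hand side of any dependency, so E must belong to every candidate key.
{E}⁺ = {E}, which is not all of the schema, so we must add further attributes.
{D, E, Q}⁺: DEQ→GLM adds G, L, M → {D, E, G, L, M, Q}.
{E, G, M}⁺: EGM→DLQ adds D, L, Q → {D, E, G, L, M, Q}.
{D, E, L, M}⁺: ELM→Q adds Q; DEQ→GLM adds G → {D, E, G, L, M, Q}.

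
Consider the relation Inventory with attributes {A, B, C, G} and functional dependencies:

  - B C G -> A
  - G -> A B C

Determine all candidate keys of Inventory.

Attribute G never appears on the right-hand side of any dependency, so G must belong to every candidate key.
{G}⁺ = {A, B, C, G}, which is all of the schema, so {G} is the only candidate key.

G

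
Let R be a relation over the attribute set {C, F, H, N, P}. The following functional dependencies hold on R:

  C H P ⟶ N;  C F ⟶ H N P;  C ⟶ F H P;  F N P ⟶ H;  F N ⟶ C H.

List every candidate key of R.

(C), (F, N)

{C}⁺: C→FHP adds F, H, P; CHP→N adds N → {C, F, H, N, P}.
{F, N}⁺: FN→CH adds C, H; CF→HNP adds P → {C, F, H, N, P}. Minimal: {N}⁺ = {N}; {F}⁺ = {F} — none reach the full schema.
Any other superkey contains one of these as a subset, so there are no further candidate keys.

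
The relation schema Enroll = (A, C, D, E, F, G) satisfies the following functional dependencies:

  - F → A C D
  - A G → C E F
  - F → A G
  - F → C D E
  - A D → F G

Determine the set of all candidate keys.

{F}; {A, D}; {A, G}

{F}⁺: F→ACD adds A, C, D; F→AG adds G; F→CDE adds E → {A, C, D, E, F, G}.
{A, D}⁺: AD→FG adds F, G; F→ACD adds C; AG→CEF adds E → {A, C, D, E, F, G}. Minimal: {D}⁺ = {D}; {A}⁺ = {A} — none reach the full schema.
{A, G}⁺: AG→CEF adds C, E, F; F→CDE adds D → {A, C, D, E, F, G}. Minimal: {G}⁺ = {G}; {A}⁺ = {A} — none reach the full schema.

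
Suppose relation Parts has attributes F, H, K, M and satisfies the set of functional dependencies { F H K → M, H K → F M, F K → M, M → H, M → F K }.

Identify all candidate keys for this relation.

{M}, {F, K}, {H, K}

{M}⁺: M→H adds H; M→FK adds F, K → {F, H, K, M}.
{F, K}⁺: FK→M adds M; M→H adds H → {F, H, K, M}. Minimal: {K}⁺ = {K}; {F}⁺ = {F} — none reach the full schema.
{H, K}⁺: HK→FM adds F, M → {F, H, K, M}. Minimal: {K}⁺ = {K}; {H}⁺ = {H} — none reach the full schema.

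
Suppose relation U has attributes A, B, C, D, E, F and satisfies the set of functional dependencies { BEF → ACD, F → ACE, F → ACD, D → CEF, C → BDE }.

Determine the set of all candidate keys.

{C}; {D}; {F}

{C}⁺: C→BDE adds B, D, E; D→CEF adds F; BEF→ACD adds A → {A, B, C, D, E, F}.
{D}⁺: D→CEF adds C, E, F; C→BDE adds B; BEF→ACD adds A → {A, B, C, D, E, F}.
{F}⁺: F→ACE adds A, C, E; F→ACD adds D; C→BDE adds B → {A, B, C, D, E, F}.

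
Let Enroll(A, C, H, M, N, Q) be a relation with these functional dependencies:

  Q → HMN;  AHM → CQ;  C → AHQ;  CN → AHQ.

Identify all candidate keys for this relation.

{C}, {A, Q}, {A, H, M}

{C}⁺: C→AHQ adds A, H, Q; Q→HMN adds M, N → {A, C, H, M, N, Q}.
{A, Q}⁺: Q→HMN adds H, M, N; AHM→CQ adds C → {A, C, H, M, N, Q}.
{A, H, M}⁺: AHM→CQ adds C, Q; Q→HMN adds N → {A, C, H, M, N, Q}.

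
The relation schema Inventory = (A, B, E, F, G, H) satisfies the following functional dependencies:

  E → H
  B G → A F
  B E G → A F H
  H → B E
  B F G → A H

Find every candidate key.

(B, G), (E, G), (G, H)

Attribute G never appears on the right-hand side of any dependency, so G must belong to every candidate key.
{G}⁺ = {G}, which is not all of the schema, so we must add further attributes.
{B, G}⁺: BG→AF adds A, F; BFG→AH adds H; H→BE adds E → {A, B, E, F, G, H}. Minimal: {G}⁺ = {G}; {B}⁺ = {B} — none reach the full schema.
{E, G}⁺: E→H adds H; H→BE adds B; BG→AF adds A, F → {A, B, E, F, G, H}. Minimal: {G}⁺ = {G}; {E}⁺ = {B, E, H} — none reach the full schema.
{G, H}⁺: H→BE adds B, E; BG→AF adds A, F → {A, B, E, F, G, H}. Minimal: {H}⁺ = {B, E, H}; {G}⁺ = {G} — none reach the full schema.
Any other superkey contains one of these as a subset, so there are no further candidate keys.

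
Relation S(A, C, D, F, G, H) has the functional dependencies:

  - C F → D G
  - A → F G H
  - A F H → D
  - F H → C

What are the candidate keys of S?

A

Attribute A never appears on the right-hand side of any dependency, so A must belong to every candidate key.
{A}⁺ = {A, C, D, F, G, H}, which is all of the schema, so {A} is the only candidate key.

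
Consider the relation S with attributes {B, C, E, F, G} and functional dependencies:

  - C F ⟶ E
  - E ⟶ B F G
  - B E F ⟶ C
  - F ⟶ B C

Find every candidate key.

E; F

{E}⁺: E→BFG adds B, F, G; BEF→C adds C → {B, C, E, F, G}.
{F}⁺: F→BC adds B, C; CF→E adds E; E→BFG adds G → {B, C, E, F, G}.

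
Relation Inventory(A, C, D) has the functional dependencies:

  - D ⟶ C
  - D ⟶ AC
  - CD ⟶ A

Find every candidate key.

{D}⁺: D→C adds C; D→AC adds A → {A, C, D}.

{D}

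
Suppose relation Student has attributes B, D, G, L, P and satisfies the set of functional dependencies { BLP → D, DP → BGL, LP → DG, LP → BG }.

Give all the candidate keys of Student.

Attribute P never appears on the right-hand side of any dependency, so P must belong to every candidate key.
{P}⁺ = {P}, which is not all of the schema, so we must add further attributes.
{D, P}⁺: DP→BGL adds B, G, L → {B, D, G, L, P}. Minimal: {P}⁺ = {P}; {D}⁺ = {D} — none reach the full schema.
{L, P}⁺: LP→DG adds D, G; LP→BG adds B → {B, D, G, L, P}. Minimal: {P}⁺ = {P}; {L}⁺ = {L} — none reach the full schema.

DP; LP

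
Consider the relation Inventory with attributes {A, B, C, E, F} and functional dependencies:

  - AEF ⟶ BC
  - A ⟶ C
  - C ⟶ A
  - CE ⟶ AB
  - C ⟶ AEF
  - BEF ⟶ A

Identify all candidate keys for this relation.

{A}; {C}; {B, E, F}

{A}⁺: A→C adds C; C→AEF adds E, F; AEF→BC adds B → {A, B, C, E, F}.
{C}⁺: C→A adds A; C→AEF adds E, F; AEF→BC adds B → {A, B, C, E, F}.
{B, E, F}⁺: BEF→A adds A; AEF→BC adds C → {A, B, C, E, F}. Minimal: {E, F}⁺ = {E, F}; {B, F}⁺ = {B, F}; {B, E}⁺ = {B, E} — none reach the full schema.
Any other superkey contains one of these as a subset, so there are no further candidate keys.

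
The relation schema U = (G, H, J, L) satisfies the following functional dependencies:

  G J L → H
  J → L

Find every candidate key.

{G, J}

Attributes G, J never appear on any right-hand side, so every candidate key must contain {G, J}.
{G, J}⁺ = {G, H, J, L}, which is all of the schema, so {G, J} is the only candidate key.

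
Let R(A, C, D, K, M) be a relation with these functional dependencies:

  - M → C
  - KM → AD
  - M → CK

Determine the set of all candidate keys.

Attribute M never appears on the right-hand side of any dependency, so M must belong to every candidate key.
{M}⁺ = {A, C, D, K, M}, which is all of the schema, so {M} is the only candidate key.

M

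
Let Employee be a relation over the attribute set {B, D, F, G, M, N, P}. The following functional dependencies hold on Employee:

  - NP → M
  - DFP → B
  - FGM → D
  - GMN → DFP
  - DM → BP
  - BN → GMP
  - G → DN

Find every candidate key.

(B, G); (B, N); (G, M); (G, P); (D, M, N); (D, N, P)

{B, G}⁺: G→DN adds D, N; BN→GMP adds M, P; GMN→DFP adds F → {B, D, F, G, M, N, P}. Minimal: {G}⁺ = {D, G, N}; {B}⁺ = {B} — none reach the full schema.
{B, N}⁺: BN→GMP adds G, M, P; G→DN adds D; GMN→DFP adds F → {B, D, F, G, M, N, P}. Minimal: {N}⁺ = {N}; {B}⁺ = {B} — none reach the full schema.
{G, M}⁺: G→DN adds D, N; GMN→DFP adds F, P; DM→BP adds B → {B, D, F, G, M, N, P}. Minimal: {M}⁺ = {M}; {G}⁺ = {D, G, N} — none reach the full schema.
{G, P}⁺: G→DN adds D, N; NP→M adds M; GMN→DFP adds F; DM→BP adds B → {B, D, F, G, M, N, P}. Minimal: {P}⁺ = {P}; {G}⁺ = {D, G, N} — none reach the full schema.
{D, M, N}⁺: DM→BP adds B, P; BN→GMP adds G; GMN→DFP adds F → {B, D, F, G, M, N, P}. Minimal: {M, N}⁺ = {M, N}; {D, N}⁺ = {D, N}; {D, M}⁺ = {B, D, M, P} — none reach the full schema.
{D, N, P}⁺: NP→M adds M; DM→BP adds B; BN→GMP adds G; GMN→DFP adds F → {B, D, F, G, M, N, P}. Minimal: {N, P}⁺ = {M, N, P}; {D, P}⁺ = {D, P}; {D, N}⁺ = {D, N} — none reach the full schema.
Any other superkey contains one of these as a subset, so there are no further candidate keys.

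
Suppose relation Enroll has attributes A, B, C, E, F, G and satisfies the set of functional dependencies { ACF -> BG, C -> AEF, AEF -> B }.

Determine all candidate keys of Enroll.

Attribute C never appears on the right-hand side of any dependency, so C must belong to every candidate key.
{C}⁺ = {A, B, C, E, F, G}, which is all of the schema, so {C} is the only candidate key.

{C}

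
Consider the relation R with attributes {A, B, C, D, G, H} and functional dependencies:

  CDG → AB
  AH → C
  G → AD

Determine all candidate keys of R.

Attributes G, H never appear on any right-hand side, so every candidate key must contain {G, H}.
{G, H}⁺ = {A, B, C, D, G, H}, which is all of the schema, so {G, H} is the only candidate key.

{G, H}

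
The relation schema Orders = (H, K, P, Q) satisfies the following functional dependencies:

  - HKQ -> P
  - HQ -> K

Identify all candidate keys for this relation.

Attributes H, Q never appear on any right-hand side, so every candidate key must contain {H, Q}.
{H, Q}⁺ = {H, K, P, Q}, which is all of the schema, so {H, Q} is the only candidate key.

HQ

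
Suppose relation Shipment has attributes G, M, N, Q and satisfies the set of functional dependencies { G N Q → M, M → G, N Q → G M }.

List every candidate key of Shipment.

Attributes N, Q never appear on any right-hand side, so every candidate key must contain {N, Q}.
{N, Q}⁺ = {G, M, N, Q}, which is all of the schema, so {N, Q} is the only candidate key.

(N, Q)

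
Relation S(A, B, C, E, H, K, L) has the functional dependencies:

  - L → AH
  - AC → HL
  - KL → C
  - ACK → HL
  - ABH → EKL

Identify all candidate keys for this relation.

Attribute B never appears on the right-hand side of any dependency, so B must belong to every candidate key.
{B}⁺ = {B}, which is not all of the schema, so we must add further attributes.
{B, L}⁺: L→AH adds A, H; ABH→EKL adds E, K; KL→C adds C → {A, B, C, E, H, K, L}. Minimal: {L}⁺ = {A, H, L}; {B}⁺ = {B} — none reach the full schema.
{A, B, C}⁺: AC→HL adds H, L; ABH→EKL adds E, K → {A, B, C, E, H, K, L}. Minimal: {B, C}⁺ = {B, C}; {A, C}⁺ = {A, C, H, L}; {A, B}⁺ = {A, B} — none reach the full schema.
{A, B, H}⁺: ABH→EKL adds E, K, L; KL→C adds C → {A, B, C, E, H, K, L}. Minimal: {B, H}⁺ = {B, H}; {A, H}⁺ = {A, H}; {A, B}⁺ = {A, B} — none reach the full schema.

{B, L}, {A, B, C}, {A, B, H}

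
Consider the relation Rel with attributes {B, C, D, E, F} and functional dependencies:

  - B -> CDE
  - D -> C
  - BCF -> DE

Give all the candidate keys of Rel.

BF

Attributes B, F never appear on any right-hand side, so every candidate key must contain {B, F}.
{B, F}⁺ = {B, C, D, E, F}, which is all of the schema, so {B, F} is the only candidate key.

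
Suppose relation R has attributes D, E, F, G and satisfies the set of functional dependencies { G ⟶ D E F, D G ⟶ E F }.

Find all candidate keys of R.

(G)

{G}⁺: G→DEF adds D, E, F → {D, E, F, G}.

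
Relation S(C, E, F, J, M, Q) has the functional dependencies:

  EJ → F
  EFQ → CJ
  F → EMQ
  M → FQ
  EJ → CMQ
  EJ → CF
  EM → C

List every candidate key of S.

{F}, {M}, {E, J}

{F}⁺: F→EMQ adds E, M, Q; EM→C adds C; EFQ→CJ adds J → {C, E, F, J, M, Q}.
{M}⁺: M→FQ adds F, Q; F→EMQ adds E; EM→C adds C; EFQ→CJ adds J → {C, E, F, J, M, Q}.
{E, J}⁺: EJ→F adds F; F→EMQ adds M, Q; EJ→CMQ adds C → {C, E, F, J, M, Q}. Minimal: {J}⁺ = {J}; {E}⁺ = {E} — none reach the full schema.
Any other superkey contains one of these as a subset, so there are no further candidate keys.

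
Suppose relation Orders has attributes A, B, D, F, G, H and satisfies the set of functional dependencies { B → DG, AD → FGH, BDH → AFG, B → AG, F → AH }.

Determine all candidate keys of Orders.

B

Attribute B never appears on the right-hand side of any dependency, so B must belong to every candidate key.
{B}⁺ = {A, B, D, F, G, H}, which is all of the schema, so {B} is the only candidate key.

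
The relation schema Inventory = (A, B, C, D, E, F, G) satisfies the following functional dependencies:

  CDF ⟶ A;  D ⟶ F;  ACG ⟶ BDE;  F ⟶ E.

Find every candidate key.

{A, C, G}; {C, D, G}

Attributes C, G never appear on any right-hand side, so every candidate key must contain {C, G}.
{C, G}⁺ = {C, G}, which is not all of the schema, so we must add further attributes.
{A, C, G}⁺: ACG→BDE adds B, D, E; D→F adds F → {A, B, C, D, E, F, G}. Minimal: {C, G}⁺ = {C, G}; {A, G}⁺ = {A, G}; {A, C}⁺ = {A, C} — none reach the full schema.
{C, D, G}⁺: D→F adds F; F→E adds E; CDF→A adds A; ACG→BDE adds B → {A, B, C, D, E, F, G}. Minimal: {D, G}⁺ = {D, E, F, G}; {C, G}⁺ = {C, G}; {C, D}⁺ = {A, C, D, E, F} — none reach the full schema.
Any other superkey contains one of these as a subset, so there are no further candidate keys.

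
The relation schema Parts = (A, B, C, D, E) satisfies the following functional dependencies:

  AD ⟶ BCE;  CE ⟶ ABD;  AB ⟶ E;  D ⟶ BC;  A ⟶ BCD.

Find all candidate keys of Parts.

{A}; {C, E}; {D, E}

{A}⁺: A→BCD adds B, C, D; AD→BCE adds E → {A, B, C, D, E}.
{C, E}⁺: CE→ABD adds A, B, D → {A, B, C, D, E}. Minimal: {E}⁺ = {E}; {C}⁺ = {C} — none reach the full schema.
{D, E}⁺: D→BC adds B, C; CE→ABD adds A → {A, B, C, D, E}. Minimal: {E}⁺ = {E}; {D}⁺ = {B, C, D} — none reach the full schema.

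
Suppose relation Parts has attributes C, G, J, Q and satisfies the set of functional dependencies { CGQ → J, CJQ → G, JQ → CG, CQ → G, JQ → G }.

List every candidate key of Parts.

Attribute Q never appears on the right-hand side of any dependency, so Q must belong to every candidate key.
{Q}⁺ = {Q}, which is not all of the schema, so we must add further attributes.
{C, Q}⁺: CQ→G adds G; CGQ→J adds J → {C, G, J, Q}.
{J, Q}⁺: JQ→CG adds C, G → {C, G, J, Q}.

{C, Q}, {J, Q}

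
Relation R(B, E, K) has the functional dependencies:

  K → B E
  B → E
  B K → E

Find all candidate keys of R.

Attribute K never appears on the right-hand side of any dependency, so K must belong to every candidate key.
{K}⁺ = {B, E, K}, which is all of the schema, so {K} is the only candidate key.

{K}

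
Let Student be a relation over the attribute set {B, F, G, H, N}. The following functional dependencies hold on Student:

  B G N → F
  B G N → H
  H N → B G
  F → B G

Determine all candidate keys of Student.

{F, N}⁺: F→BG adds B, G; BGN→H adds H → {B, F, G, H, N}. Minimal: {N}⁺ = {N}; {F}⁺ = {B, F, G} — none reach the full schema.
{H, N}⁺: HN→BG adds B, G; BGN→F adds F → {B, F, G, H, N}. Minimal: {N}⁺ = {N}; {H}⁺ = {H} — none reach the full schema.
{B, G, N}⁺: BGN→F adds F; BGN→H adds H → {B, F, G, H, N}. Minimal: {G, N}⁺ = {G, N}; {B, N}⁺ = {B, N}; {B, G}⁺ = {B, G} — none reach the full schema.
Any other superkey contains one of these as a subset, so there are no further candidate keys.

{F, N}, {H, N}, {B, G, N}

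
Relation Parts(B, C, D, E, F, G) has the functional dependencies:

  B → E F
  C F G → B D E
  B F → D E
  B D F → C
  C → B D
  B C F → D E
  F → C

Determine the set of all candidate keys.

{B, G}⁺: B→EF adds E, F; BF→DE adds D; BDF→C adds C → {B, C, D, E, F, G}.
{C, G}⁺: C→BD adds B, D; B→EF adds E, F → {B, C, D, E, F, G}.
{F, G}⁺: F→C adds C; CFG→BDE adds B, D, E → {B, C, D, E, F, G}.

(B, G); (C, G); (F, G)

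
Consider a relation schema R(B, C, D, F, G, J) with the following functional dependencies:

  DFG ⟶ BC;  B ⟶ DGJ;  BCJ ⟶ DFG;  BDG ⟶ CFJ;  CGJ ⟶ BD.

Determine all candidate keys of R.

{B}⁺: B→DGJ adds D, G, J; BDG→CFJ adds C, F → {B, C, D, F, G, J}.
{C, G, J}⁺: CGJ→BD adds B, D; BCJ→DFG adds F → {B, C, D, F, G, J}. Minimal: {G, J}⁺ = {G, J}; {C, J}⁺ = {C, J}; {C, G}⁺ = {C, G} — none reach the full schema.
{D, F, G}⁺: DFG→BC adds B, C; B→DGJ adds J → {B, C, D, F, G, J}. Minimal: {F, G}⁺ = {F, G}; {D, G}⁺ = {D, G}; {D, F}⁺ = {D, F} — none reach the full schema.
Any other superkey contains one of these as a subset, so there are no further candidate keys.

B, CGJ, DFG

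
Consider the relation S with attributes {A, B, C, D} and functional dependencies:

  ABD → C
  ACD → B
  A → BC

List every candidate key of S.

{A, D}

Attributes A, D never appear on any right-hand side, so every candidate key must contain {A, D}.
{A, D}⁺ = {A, B, C, D}, which is all of the schema, so {A, D} is the only candidate key.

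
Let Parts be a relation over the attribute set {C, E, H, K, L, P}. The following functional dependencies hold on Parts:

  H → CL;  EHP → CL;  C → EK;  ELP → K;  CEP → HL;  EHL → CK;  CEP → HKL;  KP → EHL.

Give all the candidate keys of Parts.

Attribute P never appears on the right-hand side of any dependency, so P must belong to every candidate key.
{P}⁺ = {P}, which is not all of the schema, so we must add further attributes.
{C, P}⁺: C→EK adds E, K; CEP→HL adds H, L → {C, E, H, K, L, P}. Minimal: {P}⁺ = {P}; {C}⁺ = {C, E, K} — none reach the full schema.
{H, P}⁺: H→CL adds C, L; C→EK adds E, K → {C, E, H, K, L, P}. Minimal: {P}⁺ = {P}; {H}⁺ = {C, E, H, K, L} — none reach the full schema.
{K, P}⁺: KP→EHL adds E, H, L; H→CL adds C → {C, E, H, K, L, P}. Minimal: {P}⁺ = {P}; {K}⁺ = {K} — none reach the full schema.
{E, L, P}⁺: ELP→K adds K; KP→EHL adds H; H→CL adds C → {C, E, H, K, L, P}. Minimal: {L, P}⁺ = {L, P}; {E, P}⁺ = {E, P}; {E, L}⁺ = {E, L} — none reach the full schema.

{C, P}, {H, P}, {K, P}, {E, L, P}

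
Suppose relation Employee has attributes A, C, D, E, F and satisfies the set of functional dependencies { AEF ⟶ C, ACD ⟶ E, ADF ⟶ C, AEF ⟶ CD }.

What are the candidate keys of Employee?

{A, D, F}⁺: ADF→C adds C; ACD→E adds E → {A, C, D, E, F}. Minimal: {D, F}⁺ = {D, F}; {A, F}⁺ = {A, F}; {A, D}⁺ = {A, D} — none reach the full schema.
{A, E, F}⁺: AEF→C adds C; AEF→CD adds D → {A, C, D, E, F}. Minimal: {E, F}⁺ = {E, F}; {A, F}⁺ = {A, F}; {A, E}⁺ = {A, E} — none reach the full schema.

{A, D, F}, {A, E, F}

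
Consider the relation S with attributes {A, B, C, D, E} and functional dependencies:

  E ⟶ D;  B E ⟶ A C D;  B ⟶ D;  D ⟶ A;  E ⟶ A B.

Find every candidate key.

{E}

Attribute E never appears on the right-hand side of any dependency, so E must belong to every candidate key.
{E}⁺ = {A, B, C, D, E}, which is all of the schema, so {E} is the only candidate key.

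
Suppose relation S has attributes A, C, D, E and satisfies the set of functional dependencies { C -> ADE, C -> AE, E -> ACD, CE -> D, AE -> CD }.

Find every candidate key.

{C}, {E}

{C}⁺: C→ADE adds A, D, E → {A, C, D, E}.
{E}⁺: E→ACD adds A, C, D → {A, C, D, E}.
Any other superkey contains one of these as a subset, so there are no further candidate keys.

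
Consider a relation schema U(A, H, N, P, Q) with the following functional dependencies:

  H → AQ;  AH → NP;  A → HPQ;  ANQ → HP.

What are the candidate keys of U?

{A}⁺: A→HPQ adds H, P, Q; AH→NP adds N → {A, H, N, P, Q}.
{H}⁺: H→AQ adds A, Q; AH→NP adds N, P → {A, H, N, P, Q}.
Any other superkey contains one of these as a subset, so there are no further candidate keys.

A, H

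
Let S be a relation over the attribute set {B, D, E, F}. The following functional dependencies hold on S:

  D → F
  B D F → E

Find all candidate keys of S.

{B, D}⁺: D→F adds F; BDF→E adds E → {B, D, E, F}. Minimal: {D}⁺ = {D, F}; {B}⁺ = {B} — none reach the full schema.

(B, D)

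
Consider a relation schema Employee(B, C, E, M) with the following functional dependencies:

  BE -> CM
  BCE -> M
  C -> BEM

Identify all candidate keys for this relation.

{C}⁺: C→BEM adds B, E, M → {B, C, E, M}.
{B, E}⁺: BE→CM adds C, M → {B, C, E, M}. Minimal: {E}⁺ = {E}; {B}⁺ = {B} — none reach the full schema.

C, BE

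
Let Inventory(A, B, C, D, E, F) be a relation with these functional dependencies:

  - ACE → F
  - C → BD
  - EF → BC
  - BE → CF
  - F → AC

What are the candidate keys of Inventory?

{B, E}⁺: BE→CF adds C, F; F→AC adds A; C→BD adds D → {A, B, C, D, E, F}.
{C, E}⁺: C→BD adds B, D; BE→CF adds F; F→AC adds A → {A, B, C, D, E, F}.
{E, F}⁺: EF→BC adds B, C; F→AC adds A; C→BD adds D → {A, B, C, D, E, F}.
Any other superkey contains one of these as a subset, so there are no further candidate keys.

BE; CE; EF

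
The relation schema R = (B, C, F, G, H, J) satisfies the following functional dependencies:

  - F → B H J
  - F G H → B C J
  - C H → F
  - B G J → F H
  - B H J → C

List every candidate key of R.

Attribute G never appears on the right-hand side of any dependency, so G must belong to every candidate key.
{G}⁺ = {G}, which is not all of the schema, so we must add further attributes.
{F, G}⁺: F→BHJ adds B, H, J; FGH→BCJ adds C → {B, C, F, G, H, J}. Minimal: {G}⁺ = {G}; {F}⁺ = {B, C, F, H, J} — none reach the full schema.
{B, G, J}⁺: BGJ→FH adds F, H; BHJ→C adds C → {B, C, F, G, H, J}. Minimal: {G, J}⁺ = {G, J}; {B, J}⁺ = {B, J}; {B, G}⁺ = {B, G} — none reach the full schema.
{C, G, H}⁺: CH→F adds F; F→BHJ adds B, J → {B, C, F, G, H, J}. Minimal: {G, H}⁺ = {G, H}; {C, H}⁺ = {B, C, F, H, J}; {C, G}⁺ = {C, G} — none reach the full schema.
Any other superkey contains one of these as a subset, so there are no further candidate keys.

FG, BGJ, CGH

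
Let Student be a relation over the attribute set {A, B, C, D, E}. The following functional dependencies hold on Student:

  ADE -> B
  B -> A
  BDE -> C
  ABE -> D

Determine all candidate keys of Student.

{B, E}; {A, D, E}

Attribute E never appears on the right-hand side of any dependency, so E must belong to every candidate key.
{E}⁺ = {E}, which is not all of the schema, so we must add further attributes.
{B, E}⁺: B→A adds A; ABE→D adds D; BDE→C adds C → {A, B, C, D, E}. Minimal: {E}⁺ = {E}; {B}⁺ = {A, B} — none reach the full schema.
{A, D, E}⁺: ADE→B adds B; BDE→C adds C → {A, B, C, D, E}. Minimal: {D, E}⁺ = {D, E}; {A, E}⁺ = {A, E}; {A, D}⁺ = {A, D} — none reach the full schema.
Any other superkey contains one of these as a subset, so there are no further candidate keys.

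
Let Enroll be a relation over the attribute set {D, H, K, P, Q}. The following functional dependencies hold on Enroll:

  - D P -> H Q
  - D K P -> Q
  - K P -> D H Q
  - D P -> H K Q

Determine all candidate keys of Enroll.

{D, P}, {K, P}

{D, P}⁺: DP→HQ adds H, Q; DP→HKQ adds K → {D, H, K, P, Q}. Minimal: {P}⁺ = {P}; {D}⁺ = {D} — none reach the full schema.
{K, P}⁺: KP→DHQ adds D, H, Q → {D, H, K, P, Q}. Minimal: {P}⁺ = {P}; {K}⁺ = {K} — none reach the full schema.
Any other superkey contains one of these as a subset, so there are no further candidate keys.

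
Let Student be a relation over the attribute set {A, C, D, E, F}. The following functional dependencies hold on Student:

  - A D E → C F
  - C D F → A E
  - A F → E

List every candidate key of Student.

{A, D, E}⁺: ADE→CF adds C, F → {A, C, D, E, F}.
{A, D, F}⁺: AF→E adds E; ADE→CF adds C → {A, C, D, E, F}.
{C, D, F}⁺: CDF→AE adds A, E → {A, C, D, E, F}.
Any other superkey contains one of these as a subset, so there are no further candidate keys.

{A, D, E}, {A, D, F}, {C, D, F}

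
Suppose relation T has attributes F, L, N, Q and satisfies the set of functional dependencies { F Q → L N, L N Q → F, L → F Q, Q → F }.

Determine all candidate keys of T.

{L}⁺: L→FQ adds F, Q; FQ→LN adds N → {F, L, N, Q}.
{Q}⁺: Q→F adds F; FQ→LN adds L, N → {F, L, N, Q}.

{L}, {Q}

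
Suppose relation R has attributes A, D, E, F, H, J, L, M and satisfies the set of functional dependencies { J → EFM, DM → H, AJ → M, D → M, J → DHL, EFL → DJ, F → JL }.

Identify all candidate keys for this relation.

AF, AJ

Attribute A never appears on the right-hand side of any dependency, so A must belong to every candidate key.
{A}⁺ = {A}, which is not all of the schema, so we must add further attributes.
{A, F}⁺: F→JL adds J, L; J→EFM adds E, M; J→DHL adds D, H → {A, D, E, F, H, J, L, M}. Minimal: {F}⁺ = {D, E, F, H, J, L, M}; {A}⁺ = {A} — none reach the full schema.
{A, J}⁺: J→EFM adds E, F, M; J→DHL adds D, H, L → {A, D, E, F, H, J, L, M}. Minimal: {J}⁺ = {D, E, F, H, J, L, M}; {A}⁺ = {A} — none reach the full schema.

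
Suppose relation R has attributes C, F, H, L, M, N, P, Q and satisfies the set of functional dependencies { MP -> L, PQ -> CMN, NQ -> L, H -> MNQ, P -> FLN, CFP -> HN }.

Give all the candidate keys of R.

CP; HP; PQ

{C, P}⁺: P→FLN adds F, L, N; CFP→HN adds H; H→MNQ adds M, Q → {C, F, H, L, M, N, P, Q}. Minimal: {P}⁺ = {F, L, N, P}; {C}⁺ = {C} — none reach the full schema.
{H, P}⁺: H→MNQ adds M, N, Q; P→FLN adds F, L; PQ→CMN adds C → {C, F, H, L, M, N, P, Q}. Minimal: {P}⁺ = {F, L, N, P}; {H}⁺ = {H, L, M, N, Q} — none reach the full schema.
{P, Q}⁺: PQ→CMN adds C, M, N; NQ→L adds L; P→FLN adds F; CFP→HN adds H → {C, F, H, L, M, N, P, Q}. Minimal: {Q}⁺ = {Q}; {P}⁺ = {F, L, N, P} — none reach the full schema.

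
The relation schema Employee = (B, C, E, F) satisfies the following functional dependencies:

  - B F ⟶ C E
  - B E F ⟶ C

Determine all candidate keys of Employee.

{B, F}

Attributes B, F never appear on any right-hand side, so every candidate key must contain {B, F}.
{B, F}⁺ = {B, C, E, F}, which is all of the schema, so {B, F} is the only candidate key.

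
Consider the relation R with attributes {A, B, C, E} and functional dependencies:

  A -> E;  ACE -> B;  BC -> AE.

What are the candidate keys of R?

Attribute C never appears on the right-hand side of any dependency, so C must belong to every candidate key.
{C}⁺ = {C}, which is not all of the schema, so we must add further attributes.
{A, C}⁺: A→E adds E; ACE→B adds B → {A, B, C, E}.
{B, C}⁺: BC→AE adds A, E → {A, B, C, E}.

{A, C}, {B, C}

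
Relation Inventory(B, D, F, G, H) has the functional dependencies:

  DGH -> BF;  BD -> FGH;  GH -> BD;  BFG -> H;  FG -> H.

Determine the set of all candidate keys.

{B, D}⁺: BD→FGH adds F, G, H → {B, D, F, G, H}. Minimal: {D}⁺ = {D}; {B}⁺ = {B} — none reach the full schema.
{F, G}⁺: FG→H adds H; GH→BD adds B, D → {B, D, F, G, H}. Minimal: {G}⁺ = {G}; {F}⁺ = {F} — none reach the full schema.
{G, H}⁺: GH→BD adds B, D; DGH→BF adds F → {B, D, F, G, H}. Minimal: {H}⁺ = {H}; {G}⁺ = {G} — none reach the full schema.

{B, D}, {F, G}, {G, H}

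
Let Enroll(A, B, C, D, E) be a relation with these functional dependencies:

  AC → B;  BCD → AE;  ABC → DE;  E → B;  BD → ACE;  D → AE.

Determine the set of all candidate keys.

{D}⁺: D→AE adds A, E; E→B adds B; BD→ACE adds C → {A, B, C, D, E}.
{A, C}⁺: AC→B adds B; ABC→DE adds D, E → {A, B, C, D, E}. Minimal: {C}⁺ = {C}; {A}⁺ = {A} — none reach the full schema.
Any other superkey contains one of these as a subset, so there are no further candidate keys.

D, AC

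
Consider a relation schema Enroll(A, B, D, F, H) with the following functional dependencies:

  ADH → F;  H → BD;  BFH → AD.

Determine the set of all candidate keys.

Attribute H never appears on the right-hand side of any dependency, so H must belong to every candidate key.
{H}⁺ = {B, D, H}, which is not all of the schema, so we must add further attributes.
{A, H}⁺: H→BD adds B, D; ADH→F adds F → {A, B, D, F, H}. Minimal: {H}⁺ = {B, D, H}; {A}⁺ = {A} — none reach the full schema.
{F, H}⁺: H→BD adds B, D; BFH→AD adds A → {A, B, D, F, H}. Minimal: {H}⁺ = {B, D, H}; {F}⁺ = {F} — none reach the full schema.
Any other superkey contains one of these as a subset, so there are no further candidate keys.

{A, H}, {F, H}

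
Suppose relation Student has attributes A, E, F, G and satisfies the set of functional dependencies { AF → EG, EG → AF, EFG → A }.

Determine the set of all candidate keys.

(A, F); (E, G)

{A, F}⁺: AF→EG adds E, G → {A, E, F, G}.
{E, G}⁺: EG→AF adds A, F → {A, E, F, G}.
Any other superkey contains one of these as a subset, so there are no further candidate keys.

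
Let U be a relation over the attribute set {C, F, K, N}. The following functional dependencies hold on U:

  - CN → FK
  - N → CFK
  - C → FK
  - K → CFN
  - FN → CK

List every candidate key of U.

{C}⁺: C→FK adds F, K; K→CFN adds N → {C, F, K, N}.
{K}⁺: K→CFN adds C, F, N → {C, F, K, N}.
{N}⁺: N→CFK adds C, F, K → {C, F, K, N}.
Any other superkey contains one of these as a subset, so there are no further candidate keys.

C, K, N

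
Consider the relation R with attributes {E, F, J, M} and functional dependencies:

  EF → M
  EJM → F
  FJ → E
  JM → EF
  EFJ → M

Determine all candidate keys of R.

{F, J}⁺: FJ→E adds E; EFJ→M adds M → {E, F, J, M}.
{J, M}⁺: JM→EF adds E, F → {E, F, J, M}.
Any other superkey contains one of these as a subset, so there are no further candidate keys.

FJ; JM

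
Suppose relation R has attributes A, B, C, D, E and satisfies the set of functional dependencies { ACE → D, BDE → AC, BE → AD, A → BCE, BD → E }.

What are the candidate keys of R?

(A), (B, D), (B, E)

{A}⁺: A→BCE adds B, C, E; ACE→D adds D → {A, B, C, D, E}.
{B, D}⁺: BD→E adds E; BDE→AC adds A, C → {A, B, C, D, E}.
{B, E}⁺: BE→AD adds A, D; A→BCE adds C → {A, B, C, D, E}.
Any other superkey contains one of these as a subset, so there are no further candidate keys.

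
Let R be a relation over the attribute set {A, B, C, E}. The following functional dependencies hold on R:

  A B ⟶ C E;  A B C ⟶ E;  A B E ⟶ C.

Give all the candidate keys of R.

(A, B)

Attributes A, B never appear on any right-hand side, so every candidate key must contain {A, B}.
{A, B}⁺ = {A, B, C, E}, which is all of the schema, so {A, B} is the only candidate key.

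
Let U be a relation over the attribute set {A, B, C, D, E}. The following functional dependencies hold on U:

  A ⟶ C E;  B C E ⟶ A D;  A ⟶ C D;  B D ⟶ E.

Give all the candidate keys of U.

{A, B}, {B, C, D}, {B, C, E}

{A, B}⁺: A→CE adds C, E; BCE→AD adds D → {A, B, C, D, E}. Minimal: {B}⁺ = {B}; {A}⁺ = {A, C, D, E} — none reach the full schema.
{B, C, D}⁺: BD→E adds E; BCE→AD adds A → {A, B, C, D, E}. Minimal: {C, D}⁺ = {C, D}; {B, D}⁺ = {B, D, E}; {B, C}⁺ = {B, C} — none reach the full schema.
{B, C, E}⁺: BCE→AD adds A, D → {A, B, C, D, E}. Minimal: {C, E}⁺ = {C, E}; {B, E}⁺ = {B, E}; {B, C}⁺ = {B, C} — none reach the full schema.
Any other superkey contains one of these as a subset, so there are no further candidate keys.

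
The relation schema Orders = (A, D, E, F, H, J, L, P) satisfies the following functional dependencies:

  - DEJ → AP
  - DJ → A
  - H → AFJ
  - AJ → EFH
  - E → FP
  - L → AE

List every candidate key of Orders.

Attributes D, L never appear on any right-hand side, so every candidate key must contain {D, L}.
{D, L}⁺ = {A, D, E, F, L, P}, which is not all of the schema, so we must add further attributes.
{D, H, L}⁺: H→AFJ adds A, F, J; AJ→EFH adds E; E→FP adds P → {A, D, E, F, H, J, L, P}. Minimal: {H, L}⁺ = {A, E, F, H, J, L, P}; {D, L}⁺ = {A, D, E, F, L, P}; {D, H}⁺ = {A, D, E, F, H, J, P} — none reach the full schema.
{D, J, L}⁺: DJ→A adds A; AJ→EFH adds E, F, H; E→FP adds P → {A, D, E, F, H, J, L, P}. Minimal: {J, L}⁺ = {A, E, F, H, J, L, P}; {D, L}⁺ = {A, D, E, F, L, P}; {D, J}⁺ = {A, D, E, F, H, J, P} — none reach the full schema.
Any other superkey contains one of these as a subset, so there are no further candidate keys.

DHL, DJL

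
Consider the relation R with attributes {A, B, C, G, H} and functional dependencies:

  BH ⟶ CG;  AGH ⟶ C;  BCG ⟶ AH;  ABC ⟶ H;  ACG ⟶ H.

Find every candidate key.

{B, H}; {A, B, C}; {B, C, G}

Attribute B never appears on the right-hand side of any dependency, so B must belong to every candidate key.
{B}⁺ = {B}, which is not all of the schema, so we must add further attributes.
{B, H}⁺: BH→CG adds C, G; BCG→AH adds A → {A, B, C, G, H}.
{A, B, C}⁺: ABC→H adds H; BH→CG adds G → {A, B, C, G, H}.
{B, C, G}⁺: BCG→AH adds A, H → {A, B, C, G, H}.
Any other superkey contains one of these as a subset, so there are no further candidate keys.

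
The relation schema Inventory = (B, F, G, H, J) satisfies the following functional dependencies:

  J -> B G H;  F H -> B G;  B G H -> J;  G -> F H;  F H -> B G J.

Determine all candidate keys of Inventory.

{G}⁺: G→FH adds F, H; FH→BGJ adds B, J → {B, F, G, H, J}.
{J}⁺: J→BGH adds B, G, H; G→FH adds F → {B, F, G, H, J}.
{F, H}⁺: FH→BG adds B, G; BGH→J adds J → {B, F, G, H, J}. Minimal: {H}⁺ = {H}; {F}⁺ = {F} — none reach the full schema.

{G}, {J}, {F, H}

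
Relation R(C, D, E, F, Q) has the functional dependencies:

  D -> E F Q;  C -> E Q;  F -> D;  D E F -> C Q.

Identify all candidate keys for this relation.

(D), (F)

{D}⁺: D→EFQ adds E, F, Q; DEF→CQ adds C → {C, D, E, F, Q}.
{F}⁺: F→D adds D; D→EFQ adds E, Q; DEF→CQ adds C → {C, D, E, F, Q}.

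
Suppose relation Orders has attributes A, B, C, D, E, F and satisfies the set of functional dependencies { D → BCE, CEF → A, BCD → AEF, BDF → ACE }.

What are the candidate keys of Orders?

Attribute D never appears on the right-hand side of any dependency, so D must belong to every candidate key.
{D}⁺ = {A, B, C, D, E, F}, which is all of the schema, so {D} is the only candidate key.

D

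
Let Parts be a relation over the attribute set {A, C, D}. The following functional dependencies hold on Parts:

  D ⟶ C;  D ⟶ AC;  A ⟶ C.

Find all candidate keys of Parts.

{D}

{D}⁺: D→C adds C; D→AC adds A → {A, C, D}.
No other minimal superkey exists.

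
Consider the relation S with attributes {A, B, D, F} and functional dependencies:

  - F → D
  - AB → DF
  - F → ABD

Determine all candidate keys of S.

F, AB

{F}⁺: F→D adds D; F→ABD adds A, B → {A, B, D, F}.
{A, B}⁺: AB→DF adds D, F → {A, B, D, F}. Minimal: {B}⁺ = {B}; {A}⁺ = {A} — none reach the full schema.
Any other superkey contains one of these as a subset, so there are no further candidate keys.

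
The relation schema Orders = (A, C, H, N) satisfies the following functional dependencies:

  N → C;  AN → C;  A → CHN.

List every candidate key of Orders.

Attribute A never appears on the right-hand side of any dependency, so A must belong to every candidate key.
{A}⁺ = {A, C, H, N}, which is all of the schema, so {A} is the only candidate key.

{A}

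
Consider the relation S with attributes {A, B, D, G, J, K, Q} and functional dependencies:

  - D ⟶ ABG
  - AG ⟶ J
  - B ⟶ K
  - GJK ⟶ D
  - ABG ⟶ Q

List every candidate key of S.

{D}⁺: D→ABG adds A, B, G; AG→J adds J; B→K adds K; ABG→Q adds Q → {A, B, D, G, J, K, Q}.
{A, B, G}⁺: AG→J adds J; B→K adds K; GJK→D adds D; ABG→Q adds Q → {A, B, D, G, J, K, Q}.
{A, G, K}⁺: AG→J adds J; GJK→D adds D; D→ABG adds B; ABG→Q adds Q → {A, B, D, G, J, K, Q}.
{B, G, J}⁺: B→K adds K; GJK→D adds D; D→ABG adds A; ABG→Q adds Q → {A, B, D, G, J, K, Q}.
{G, J, K}⁺: GJK→D adds D; D→ABG adds A, B; ABG→Q adds Q → {A, B, D, G, J, K, Q}.

{D}, {A, B, G}, {A, G, K}, {B, G, J}, {G, J, K}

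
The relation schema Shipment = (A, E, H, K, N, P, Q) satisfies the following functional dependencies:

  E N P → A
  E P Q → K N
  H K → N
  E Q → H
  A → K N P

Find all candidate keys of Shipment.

(A, E, Q); (E, P, Q)

{A, E, Q}⁺: EQ→H adds H; A→KNP adds K, N, P → {A, E, H, K, N, P, Q}. Minimal: {E, Q}⁺ = {E, H, Q}; {A, Q}⁺ = {A, K, N, P, Q}; {A, E}⁺ = {A, E, K, N, P} — none reach the full schema.
{E, P, Q}⁺: EPQ→KN adds K, N; EQ→H adds H; ENP→A adds A → {A, E, H, K, N, P, Q}. Minimal: {P, Q}⁺ = {P, Q}; {E, Q}⁺ = {E, H, Q}; {E, P}⁺ = {E, P} — none reach the full schema.
Any other superkey contains one of these as a subset, so there are no further candidate keys.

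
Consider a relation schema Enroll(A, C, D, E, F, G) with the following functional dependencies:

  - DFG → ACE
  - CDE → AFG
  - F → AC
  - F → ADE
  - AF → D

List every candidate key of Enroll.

(F), (C, D, E)

{F}⁺: F→AC adds A, C; F→ADE adds D, E; CDE→AFG adds G → {A, C, D, E, F, G}.
{C, D, E}⁺: CDE→AFG adds A, F, G → {A, C, D, E, F, G}.
Any other superkey contains one of these as a subset, so there are no further candidate keys.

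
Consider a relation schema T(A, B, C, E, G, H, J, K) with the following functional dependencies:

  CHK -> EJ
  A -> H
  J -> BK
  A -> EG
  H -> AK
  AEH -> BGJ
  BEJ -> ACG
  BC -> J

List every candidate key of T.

A, H, EJ, BCE

{A}⁺: A→H adds H; A→EG adds E, G; H→AK adds K; AEH→BGJ adds B, J; BEJ→ACG adds C → {A, B, C, E, G, H, J, K}.
{H}⁺: H→AK adds A, K; A→EG adds E, G; AEH→BGJ adds B, J; BEJ→ACG adds C → {A, B, C, E, G, H, J, K}.
{E, J}⁺: J→BK adds B, K; BEJ→ACG adds A, C, G; A→H adds H → {A, B, C, E, G, H, J, K}.
{B, C, E}⁺: BC→J adds J; J→BK adds K; BEJ→ACG adds A, G; A→H adds H → {A, B, C, E, G, H, J, K}.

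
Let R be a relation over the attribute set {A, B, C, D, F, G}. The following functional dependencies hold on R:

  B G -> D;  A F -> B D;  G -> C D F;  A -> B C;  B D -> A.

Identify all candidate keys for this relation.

AG; BG

{A, G}⁺: G→CDF adds C, D, F; A→BC adds B → {A, B, C, D, F, G}. Minimal: {G}⁺ = {C, D, F, G}; {A}⁺ = {A, B, C} — none reach the full schema.
{B, G}⁺: BG→D adds D; G→CDF adds C, F; BD→A adds A → {A, B, C, D, F, G}. Minimal: {G}⁺ = {C, D, F, G}; {B}⁺ = {B} — none reach the full schema.
Any other superkey contains one of these as a subset, so there are no further candidate keys.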